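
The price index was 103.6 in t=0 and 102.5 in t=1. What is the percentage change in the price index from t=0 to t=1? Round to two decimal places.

Change = (102.5 − 103.6) / 103.6 × 100
       = -1.1 / 103.6 × 100 = -1.0618%

-1.06%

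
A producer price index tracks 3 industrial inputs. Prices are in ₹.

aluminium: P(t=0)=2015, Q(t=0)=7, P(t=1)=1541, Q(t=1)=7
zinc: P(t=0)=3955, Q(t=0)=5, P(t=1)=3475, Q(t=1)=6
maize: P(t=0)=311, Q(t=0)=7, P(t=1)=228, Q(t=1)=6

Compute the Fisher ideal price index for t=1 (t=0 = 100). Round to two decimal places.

82.83

Laspeyres component (base-period weights):
ΣP(t=1)Q(t=0) = 1541×7 + 3475×5 + 228×7 = 10787 + 17375 + 1596 = 29758
ΣP(t=0)Q(t=0) = 2015×7 + 3955×5 + 311×7 = 14105 + 19775 + 2177 = 36057
L = 29758 / 36057 × 100 = 82.5304
Paasche component (current-period weights):
ΣP(t=1)Q(t=1) = 1541×7 + 3475×6 + 228×6 = 10787 + 20850 + 1368 = 33005
ΣP(t=0)Q(t=1) = 2015×7 + 3955×6 + 311×6 = 14105 + 23730 + 1866 = 39701
P = 33005 / 39701 × 100 = 83.1339
Fisher = √(L × P) = √(82.5304 × 83.1339) = 82.8316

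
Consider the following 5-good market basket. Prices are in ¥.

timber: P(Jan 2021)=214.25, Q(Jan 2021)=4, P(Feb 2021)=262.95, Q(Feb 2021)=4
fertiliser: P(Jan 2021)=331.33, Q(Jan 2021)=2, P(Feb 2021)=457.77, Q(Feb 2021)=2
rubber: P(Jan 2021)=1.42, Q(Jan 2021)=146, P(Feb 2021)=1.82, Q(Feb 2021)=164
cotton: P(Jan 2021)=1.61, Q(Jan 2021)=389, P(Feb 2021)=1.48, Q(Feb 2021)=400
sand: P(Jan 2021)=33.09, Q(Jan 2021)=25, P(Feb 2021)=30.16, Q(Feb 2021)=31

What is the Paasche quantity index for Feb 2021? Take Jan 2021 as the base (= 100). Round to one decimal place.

Paasche quantity index uses current-period prices as weights.
ΣP(Feb 2021)·Q(Feb 2021) = 262.95×4 + 457.77×2 + 1.82×164 + 1.48×400 + 30.16×31 = 1051.8 + 915.54 + 298.48 + 592 + 934.96 = 3792.78
ΣP(Feb 2021)·Q(Jan 2021) = 262.95×4 + 457.77×2 + 1.82×146 + 1.48×389 + 30.16×25 = 1051.8 + 915.54 + 265.72 + 575.72 + 754 = 3562.78
Index = 3792.78 / 3562.78 × 100 = 106.4556

106.5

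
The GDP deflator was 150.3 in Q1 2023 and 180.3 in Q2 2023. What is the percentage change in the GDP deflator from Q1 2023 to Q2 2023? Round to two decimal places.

Change = (180.3 − 150.3) / 150.3 × 100
       = 30.0 / 150.3 × 100 = 19.9601%

19.96%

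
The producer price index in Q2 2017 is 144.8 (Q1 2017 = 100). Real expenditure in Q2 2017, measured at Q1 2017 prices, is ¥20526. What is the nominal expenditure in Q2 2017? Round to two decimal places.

29721.65

Nominal = Real × (Index/100) = 20526 × (144.8/100)
        = 20526 × 1.448 = 29721.6480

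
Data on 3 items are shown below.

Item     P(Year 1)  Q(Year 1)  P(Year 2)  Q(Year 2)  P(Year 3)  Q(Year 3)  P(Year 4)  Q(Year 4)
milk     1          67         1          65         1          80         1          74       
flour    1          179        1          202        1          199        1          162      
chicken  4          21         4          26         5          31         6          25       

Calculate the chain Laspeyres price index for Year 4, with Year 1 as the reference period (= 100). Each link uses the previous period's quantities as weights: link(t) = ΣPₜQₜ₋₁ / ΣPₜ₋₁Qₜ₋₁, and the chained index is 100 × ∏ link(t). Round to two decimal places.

Link Year 1→Year 2:
ΣP(Year 2)Q(Year 1) = 1×67 + 1×179 + 4×21 = 67 + 179 + 84 = 330
ΣP(Year 1)Q(Year 1) = 1×67 + 1×179 + 4×21 = 67 + 179 + 84 = 330
link = 330/330 = 1.000000
Link Year 2→Year 3:
ΣP(Year 3)Q(Year 2) = 1×65 + 1×202 + 5×26 = 65 + 202 + 130 = 397
ΣP(Year 2)Q(Year 2) = 1×65 + 1×202 + 4×26 = 65 + 202 + 104 = 371
link = 397/371 = 1.070081
Link Year 3→Year 4:
ΣP(Year 4)Q(Year 3) = 1×80 + 1×199 + 6×31 = 80 + 199 + 186 = 465
ΣP(Year 3)Q(Year 3) = 1×80 + 1×199 + 5×31 = 80 + 199 + 155 = 434
link = 465/434 = 1.071429
Chained index = 100 × 1.000000 × 1.070081 × 1.071429 = 114.6515

114.65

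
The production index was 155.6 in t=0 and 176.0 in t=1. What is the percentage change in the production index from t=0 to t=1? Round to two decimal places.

Change = (176.0 − 155.6) / 155.6 × 100
       = 20.4 / 155.6 × 100 = 13.1105%

13.11%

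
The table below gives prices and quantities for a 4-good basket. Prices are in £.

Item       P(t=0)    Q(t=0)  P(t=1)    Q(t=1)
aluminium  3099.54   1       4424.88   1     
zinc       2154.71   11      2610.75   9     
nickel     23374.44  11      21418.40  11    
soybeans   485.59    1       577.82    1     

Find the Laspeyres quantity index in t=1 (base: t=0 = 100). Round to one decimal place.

98.5

Laspeyres quantity index uses base-period prices as weights.
ΣP(t=0)·Q(t=1) = 3099.54×1 + 2154.71×9 + 23374.44×11 + 485.59×1 = 3099.54 + 19392.39 + 257118.84 + 485.59 = 280096.36
ΣP(t=0)·Q(t=0) = 3099.54×1 + 2154.71×11 + 23374.44×11 + 485.59×1 = 3099.54 + 23701.81 + 257118.84 + 485.59 = 284405.78
Index = 280096.36 / 284405.78 × 100 = 98.4848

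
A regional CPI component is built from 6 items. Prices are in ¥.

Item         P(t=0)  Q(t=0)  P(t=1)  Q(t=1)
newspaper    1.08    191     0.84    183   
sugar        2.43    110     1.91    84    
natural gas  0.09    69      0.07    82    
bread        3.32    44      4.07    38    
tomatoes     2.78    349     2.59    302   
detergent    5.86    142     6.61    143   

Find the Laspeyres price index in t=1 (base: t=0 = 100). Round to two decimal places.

98.71

Laspeyres price index uses base-period quantities as weights.
ΣP(t=1)·Q(t=0) = 0.84×191 + 1.91×110 + 0.07×69 + 4.07×44 + 2.59×349 + 6.61×142 = 160.44 + 210.1 + 4.83 + 179.08 + 903.91 + 938.62 = 2396.98
ΣP(t=0)·Q(t=0) = 1.08×191 + 2.43×110 + 0.09×69 + 3.32×44 + 2.78×349 + 5.86×142 = 206.28 + 267.3 + 6.21 + 146.08 + 970.22 + 832.12 = 2428.21
Index = 2396.98 / 2428.21 × 100 = 98.7139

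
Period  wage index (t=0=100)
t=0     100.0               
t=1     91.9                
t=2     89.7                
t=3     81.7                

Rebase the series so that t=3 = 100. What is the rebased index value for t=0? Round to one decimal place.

122.4

Rebased(t=0) = 100.0 / 81.7 × 100 = 122.3990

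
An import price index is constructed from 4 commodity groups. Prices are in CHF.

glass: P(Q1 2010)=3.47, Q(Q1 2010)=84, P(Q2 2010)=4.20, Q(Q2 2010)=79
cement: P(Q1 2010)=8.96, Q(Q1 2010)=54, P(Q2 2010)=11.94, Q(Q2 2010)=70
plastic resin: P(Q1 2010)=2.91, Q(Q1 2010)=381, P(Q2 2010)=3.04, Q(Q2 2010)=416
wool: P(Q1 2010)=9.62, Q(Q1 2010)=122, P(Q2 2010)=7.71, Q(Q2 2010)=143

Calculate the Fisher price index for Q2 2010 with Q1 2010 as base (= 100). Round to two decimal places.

101.31

Laspeyres component (base-period weights):
ΣP(Q2 2010)Q(Q1 2010) = 4.20×84 + 11.94×54 + 3.04×381 + 7.71×122 = 352.8 + 644.76 + 1158.24 + 940.62 = 3096.42
ΣP(Q1 2010)Q(Q1 2010) = 3.47×84 + 8.96×54 + 2.91×381 + 9.62×122 = 291.48 + 483.84 + 1108.71 + 1173.64 = 3057.67
L = 3096.42 / 3057.67 × 100 = 101.2673
Paasche component (current-period weights):
ΣP(Q2 2010)Q(Q2 2010) = 4.20×79 + 11.94×70 + 3.04×416 + 7.71×143 = 331.8 + 835.8 + 1264.64 + 1102.53 = 3534.77
ΣP(Q1 2010)Q(Q2 2010) = 3.47×79 + 8.96×70 + 2.91×416 + 9.62×143 = 274.13 + 627.2 + 1210.56 + 1375.66 = 3487.55
P = 3534.77 / 3487.55 × 100 = 101.3540
Fisher = √(L × P) = √(101.2673 × 101.3540) = 101.3106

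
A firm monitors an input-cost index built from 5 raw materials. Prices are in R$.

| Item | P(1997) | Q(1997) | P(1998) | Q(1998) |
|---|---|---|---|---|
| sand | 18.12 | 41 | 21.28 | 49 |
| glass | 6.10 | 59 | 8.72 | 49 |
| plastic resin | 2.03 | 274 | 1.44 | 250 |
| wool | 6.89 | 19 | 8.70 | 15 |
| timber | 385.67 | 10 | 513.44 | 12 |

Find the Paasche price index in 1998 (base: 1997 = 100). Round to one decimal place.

Paasche price index uses current-period quantities as weights.
ΣP(1998)·Q(1998) = 21.28×49 + 8.72×49 + 1.44×250 + 8.70×15 + 513.44×12 = 1042.72 + 427.28 + 360 + 130.5 + 6161.28 = 8121.78
ΣP(1997)·Q(1998) = 18.12×49 + 6.10×49 + 2.03×250 + 6.89×15 + 385.67×12 = 887.88 + 298.9 + 507.5 + 103.35 + 4628.04 = 6425.67
Index = 8121.78 / 6425.67 × 100 = 126.3958

126.4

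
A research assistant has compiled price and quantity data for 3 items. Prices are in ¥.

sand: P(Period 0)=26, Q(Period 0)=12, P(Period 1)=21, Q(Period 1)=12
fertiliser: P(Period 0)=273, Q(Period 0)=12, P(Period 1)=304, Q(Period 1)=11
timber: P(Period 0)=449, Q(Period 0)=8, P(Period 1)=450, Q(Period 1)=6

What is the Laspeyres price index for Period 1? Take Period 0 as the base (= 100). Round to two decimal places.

104.46

Laspeyres price index uses base-period quantities as weights.
ΣP(Period 1)·Q(Period 0) = 21×12 + 304×12 + 450×8 = 252 + 3648 + 3600 = 7500
ΣP(Period 0)·Q(Period 0) = 26×12 + 273×12 + 449×8 = 312 + 3276 + 3592 = 7180
Index = 7500 / 7180 × 100 = 104.4568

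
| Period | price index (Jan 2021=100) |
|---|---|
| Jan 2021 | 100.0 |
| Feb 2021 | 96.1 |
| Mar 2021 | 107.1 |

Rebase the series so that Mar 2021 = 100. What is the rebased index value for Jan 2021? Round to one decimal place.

93.4

Rebased(Jan 2021) = 100.0 / 107.1 × 100 = 93.3707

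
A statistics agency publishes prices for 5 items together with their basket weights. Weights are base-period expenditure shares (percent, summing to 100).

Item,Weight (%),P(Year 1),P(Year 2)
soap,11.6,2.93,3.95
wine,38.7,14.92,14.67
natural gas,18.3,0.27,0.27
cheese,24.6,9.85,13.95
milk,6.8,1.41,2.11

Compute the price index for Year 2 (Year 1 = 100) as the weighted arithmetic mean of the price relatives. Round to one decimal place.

117.0

soap: 11.6 × (3.95/2.93) = 11.6 × 1.348123 = 15.6382
wine: 38.7 × (14.67/14.92) = 38.7 × 0.983244 = 38.0515
natural gas: 18.3 × (0.27/0.27) = 18.3 × 1.000000 = 18.3000
cheese: 24.6 × (13.95/9.85) = 24.6 × 1.416244 = 34.8396
milk: 6.8 × (2.11/1.41) = 6.8 × 1.496454 = 10.1759
Index = Σ wᵢ·(p₁ᵢ/p₀ᵢ) = 15.6382 + 38.0515 + 18.3000 + 34.8396 + 10.1759 = 117.0052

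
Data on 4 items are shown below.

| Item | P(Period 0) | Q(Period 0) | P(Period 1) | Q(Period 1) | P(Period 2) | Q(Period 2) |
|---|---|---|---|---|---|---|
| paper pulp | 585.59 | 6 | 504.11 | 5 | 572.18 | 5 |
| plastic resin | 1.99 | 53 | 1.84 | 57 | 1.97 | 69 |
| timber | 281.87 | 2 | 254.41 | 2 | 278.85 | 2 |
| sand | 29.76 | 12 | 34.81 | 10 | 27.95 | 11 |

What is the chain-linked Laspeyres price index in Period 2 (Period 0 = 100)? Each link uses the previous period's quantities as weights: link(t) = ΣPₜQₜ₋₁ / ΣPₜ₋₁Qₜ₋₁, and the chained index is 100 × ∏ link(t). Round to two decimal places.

Link Period 0→Period 1:
ΣP(Period 1)Q(Period 0) = 504.11×6 + 1.84×53 + 254.41×2 + 34.81×12 = 3024.66 + 97.52 + 508.82 + 417.72 = 4048.72
ΣP(Period 0)Q(Period 0) = 585.59×6 + 1.99×53 + 281.87×2 + 29.76×12 = 3513.54 + 105.47 + 563.74 + 357.12 = 4539.87
link = 4048.72/4539.87 = 0.891814
Link Period 1→Period 2:
ΣP(Period 2)Q(Period 1) = 572.18×5 + 1.97×57 + 278.85×2 + 27.95×10 = 2860.9 + 112.29 + 557.7 + 279.5 = 3810.39
ΣP(Period 1)Q(Period 1) = 504.11×5 + 1.84×57 + 254.41×2 + 34.81×10 = 2520.55 + 104.88 + 508.82 + 348.1 = 3482.35
link = 3810.39/3482.35 = 1.094201
Chained index = 100 × 0.891814 × 1.094201 = 97.5824

97.58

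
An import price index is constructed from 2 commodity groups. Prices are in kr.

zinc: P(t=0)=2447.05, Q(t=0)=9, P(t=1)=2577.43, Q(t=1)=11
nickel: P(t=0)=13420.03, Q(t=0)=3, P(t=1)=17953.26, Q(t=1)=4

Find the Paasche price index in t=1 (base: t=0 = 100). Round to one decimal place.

124.3

Paasche price index uses current-period quantities as weights.
ΣP(t=1)·Q(t=1) = 2577.43×11 + 17953.26×4 = 28351.73 + 71813.04 = 100164.77
ΣP(t=0)·Q(t=1) = 2447.05×11 + 13420.03×4 = 26917.55 + 53680.12 = 80597.67
Index = 100164.77 / 80597.67 × 100 = 124.2775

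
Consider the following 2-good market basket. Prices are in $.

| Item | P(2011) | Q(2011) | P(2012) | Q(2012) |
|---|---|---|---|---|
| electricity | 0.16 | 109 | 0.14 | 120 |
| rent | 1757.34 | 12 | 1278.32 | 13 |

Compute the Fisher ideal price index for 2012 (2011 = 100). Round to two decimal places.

72.75

Laspeyres component (base-period weights):
ΣP(2012)Q(2011) = 0.14×109 + 1278.32×12 = 15.26 + 15339.84 = 15355.1
ΣP(2011)Q(2011) = 0.16×109 + 1757.34×12 = 17.44 + 21088.08 = 21105.52
L = 15355.1 / 21105.52 × 100 = 72.7540
Paasche component (current-period weights):
ΣP(2012)Q(2012) = 0.14×120 + 1278.32×13 = 16.8 + 16618.16 = 16634.96
ΣP(2011)Q(2012) = 0.16×120 + 1757.34×13 = 19.2 + 22845.42 = 22864.62
P = 16634.96 / 22864.62 × 100 = 72.7542
Fisher = √(L × P) = √(72.7540 × 72.7542) = 72.7541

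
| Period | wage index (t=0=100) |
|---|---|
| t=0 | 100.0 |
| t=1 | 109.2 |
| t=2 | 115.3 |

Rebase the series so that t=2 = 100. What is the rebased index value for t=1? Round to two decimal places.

94.71

Rebased(t=1) = 109.2 / 115.3 × 100 = 94.7095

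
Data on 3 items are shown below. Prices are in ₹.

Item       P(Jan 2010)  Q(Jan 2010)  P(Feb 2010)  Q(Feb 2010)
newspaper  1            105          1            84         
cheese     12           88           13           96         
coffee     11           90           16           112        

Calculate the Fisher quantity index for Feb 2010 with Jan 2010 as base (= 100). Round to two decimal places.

Laspeyres component (base-period weights):
ΣP(Jan 2010)Q(Feb 2010) = 1×84 + 12×96 + 11×112 = 84 + 1152 + 1232 = 2468
ΣP(Jan 2010)Q(Jan 2010) = 1×105 + 12×88 + 11×90 = 105 + 1056 + 990 = 2151
L = 2468 / 2151 × 100 = 114.7373
Paasche component (current-period weights):
ΣP(Feb 2010)Q(Feb 2010) = 1×84 + 13×96 + 16×112 = 84 + 1248 + 1792 = 3124
ΣP(Feb 2010)Q(Jan 2010) = 1×105 + 13×88 + 16×90 = 105 + 1144 + 1440 = 2689
P = 3124 / 2689 × 100 = 116.1770
Fisher = √(L × P) = √(114.7373 × 116.1770) = 115.4549

115.45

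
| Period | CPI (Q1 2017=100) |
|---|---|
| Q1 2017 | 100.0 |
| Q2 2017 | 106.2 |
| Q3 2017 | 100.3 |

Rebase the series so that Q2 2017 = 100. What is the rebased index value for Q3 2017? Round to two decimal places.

94.44

Rebased(Q3 2017) = 100.3 / 106.2 × 100 = 94.4444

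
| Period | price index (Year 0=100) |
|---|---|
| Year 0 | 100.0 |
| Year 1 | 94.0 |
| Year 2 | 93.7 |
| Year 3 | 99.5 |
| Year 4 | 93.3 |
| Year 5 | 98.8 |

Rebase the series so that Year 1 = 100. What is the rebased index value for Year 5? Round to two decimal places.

Rebased(Year 5) = 98.8 / 94.0 × 100 = 105.1064

105.11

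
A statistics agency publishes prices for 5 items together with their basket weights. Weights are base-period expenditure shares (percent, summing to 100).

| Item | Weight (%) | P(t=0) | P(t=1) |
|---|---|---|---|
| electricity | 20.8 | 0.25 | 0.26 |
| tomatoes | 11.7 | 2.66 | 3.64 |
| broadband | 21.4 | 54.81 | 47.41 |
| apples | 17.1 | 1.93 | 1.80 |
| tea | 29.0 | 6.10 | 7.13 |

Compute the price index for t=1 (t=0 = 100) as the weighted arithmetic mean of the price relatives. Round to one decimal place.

106.0

electricity: 20.8 × (0.26/0.25) = 20.8 × 1.040000 = 21.6320
tomatoes: 11.7 × (3.64/2.66) = 11.7 × 1.368421 = 16.0105
broadband: 21.4 × (47.41/54.81) = 21.4 × 0.864988 = 18.5107
apples: 17.1 × (1.80/1.93) = 17.1 × 0.932642 = 15.9482
tea: 29.0 × (7.13/6.10) = 29.0 × 1.168852 = 33.8967
Index = Σ wᵢ·(p₁ᵢ/p₀ᵢ) = 21.6320 + 16.0105 + 18.5107 + 15.9482 + 33.8967 = 105.9982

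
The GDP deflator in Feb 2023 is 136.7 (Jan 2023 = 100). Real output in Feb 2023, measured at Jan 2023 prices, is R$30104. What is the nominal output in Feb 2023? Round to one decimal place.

Nominal = Real × (Index/100) = 30104 × (136.7/100)
        = 30104 × 1.367 = 41152.1680

41152.2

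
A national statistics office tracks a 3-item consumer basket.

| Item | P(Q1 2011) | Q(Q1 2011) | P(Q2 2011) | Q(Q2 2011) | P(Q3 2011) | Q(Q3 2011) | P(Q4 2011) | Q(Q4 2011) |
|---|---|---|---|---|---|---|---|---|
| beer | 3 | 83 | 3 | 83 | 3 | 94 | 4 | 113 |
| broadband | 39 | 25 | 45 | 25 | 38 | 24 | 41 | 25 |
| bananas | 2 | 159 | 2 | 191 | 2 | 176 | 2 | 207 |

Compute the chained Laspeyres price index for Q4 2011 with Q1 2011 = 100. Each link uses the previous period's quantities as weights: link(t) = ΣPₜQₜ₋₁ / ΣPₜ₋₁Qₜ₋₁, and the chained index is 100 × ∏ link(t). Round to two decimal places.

109.40

Link Q1 2011→Q2 2011:
ΣP(Q2 2011)Q(Q1 2011) = 3×83 + 45×25 + 2×159 = 249 + 1125 + 318 = 1692
ΣP(Q1 2011)Q(Q1 2011) = 3×83 + 39×25 + 2×159 = 249 + 975 + 318 = 1542
link = 1692/1542 = 1.097276
Link Q2 2011→Q3 2011:
ΣP(Q3 2011)Q(Q2 2011) = 3×83 + 38×25 + 2×191 = 249 + 950 + 382 = 1581
ΣP(Q2 2011)Q(Q2 2011) = 3×83 + 45×25 + 2×191 = 249 + 1125 + 382 = 1756
link = 1581/1756 = 0.900342
Link Q3 2011→Q4 2011:
ΣP(Q4 2011)Q(Q3 2011) = 4×94 + 41×24 + 2×176 = 376 + 984 + 352 = 1712
ΣP(Q3 2011)Q(Q3 2011) = 3×94 + 38×24 + 2×176 = 282 + 912 + 352 = 1546
link = 1712/1546 = 1.107374
Chained index = 100 × 1.097276 × 0.900342 × 1.107374 = 109.4001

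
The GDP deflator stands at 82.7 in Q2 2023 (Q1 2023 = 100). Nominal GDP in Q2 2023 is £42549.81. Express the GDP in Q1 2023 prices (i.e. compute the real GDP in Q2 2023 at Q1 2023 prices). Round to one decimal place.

51450.8

Real = Nominal ÷ (Index/100) = 42549.81 ÷ (82.7/100)
     = 42549.81 ÷ 0.827 = 51450.7981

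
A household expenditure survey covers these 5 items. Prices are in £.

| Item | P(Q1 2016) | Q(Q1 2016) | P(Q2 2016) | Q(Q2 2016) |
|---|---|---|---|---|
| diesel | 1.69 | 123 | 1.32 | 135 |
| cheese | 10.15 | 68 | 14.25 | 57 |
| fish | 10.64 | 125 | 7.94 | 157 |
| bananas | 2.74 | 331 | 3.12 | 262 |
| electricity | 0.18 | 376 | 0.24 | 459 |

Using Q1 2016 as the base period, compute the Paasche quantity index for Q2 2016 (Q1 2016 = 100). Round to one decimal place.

97.5

Paasche quantity index uses current-period prices as weights.
ΣP(Q2 2016)·Q(Q2 2016) = 1.32×135 + 14.25×57 + 7.94×157 + 3.12×262 + 0.24×459 = 178.2 + 812.25 + 1246.58 + 817.44 + 110.16 = 3164.63
ΣP(Q2 2016)·Q(Q1 2016) = 1.32×123 + 14.25×68 + 7.94×125 + 3.12×331 + 0.24×376 = 162.36 + 969 + 992.5 + 1032.72 + 90.24 = 3246.82
Index = 3164.63 / 3246.82 × 100 = 97.4686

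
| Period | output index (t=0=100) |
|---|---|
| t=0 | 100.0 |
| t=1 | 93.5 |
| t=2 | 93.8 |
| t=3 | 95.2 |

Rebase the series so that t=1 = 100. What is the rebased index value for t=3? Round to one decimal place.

Rebased(t=3) = 95.2 / 93.5 × 100 = 101.8182

101.8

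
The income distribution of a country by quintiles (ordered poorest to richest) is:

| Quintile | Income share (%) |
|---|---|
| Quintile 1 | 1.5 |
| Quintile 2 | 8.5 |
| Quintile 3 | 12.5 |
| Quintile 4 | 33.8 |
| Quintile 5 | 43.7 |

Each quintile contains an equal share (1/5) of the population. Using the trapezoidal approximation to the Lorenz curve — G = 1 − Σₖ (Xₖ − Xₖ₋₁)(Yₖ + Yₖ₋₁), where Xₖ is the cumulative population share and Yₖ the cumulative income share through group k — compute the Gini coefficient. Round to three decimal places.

Cumulative income shares Yₖ: 0.0150, 0.1000, 0.2250, 0.5630, 1.0000
Σ (Xₖ−Xₖ₋₁)(Yₖ+Yₖ₋₁) = (1/5)(0.0150+0.0000) + (1/5)(0.1000+0.0150) + (1/5)(0.2250+0.1000) + (1/5)(0.5630+0.2250) + (1/5)(1.0000+0.5630)
  = 0.0030 + 0.0230 + 0.0650 + 0.1576 + 0.3126 = 0.5612
G = 1 − 0.5612 = 0.4388

0.439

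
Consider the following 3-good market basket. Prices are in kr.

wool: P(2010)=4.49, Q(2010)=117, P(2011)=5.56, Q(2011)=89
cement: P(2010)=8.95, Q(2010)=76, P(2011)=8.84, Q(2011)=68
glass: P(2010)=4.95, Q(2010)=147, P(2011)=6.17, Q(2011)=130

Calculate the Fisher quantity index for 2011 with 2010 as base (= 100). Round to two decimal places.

85.29

Laspeyres component (base-period weights):
ΣP(2010)Q(2011) = 4.49×89 + 8.95×68 + 4.95×130 = 399.61 + 608.6 + 643.5 = 1651.71
ΣP(2010)Q(2010) = 4.49×117 + 8.95×76 + 4.95×147 = 525.33 + 680.2 + 727.65 = 1933.18
L = 1651.71 / 1933.18 × 100 = 85.4401
Paasche component (current-period weights):
ΣP(2011)Q(2011) = 5.56×89 + 8.84×68 + 6.17×130 = 494.84 + 601.12 + 802.1 = 1898.06
ΣP(2011)Q(2010) = 5.56×117 + 8.84×76 + 6.17×147 = 650.52 + 671.84 + 906.99 = 2229.35
P = 1898.06 / 2229.35 × 100 = 85.1396
Fisher = √(L × P) = √(85.4401 × 85.1396) = 85.2897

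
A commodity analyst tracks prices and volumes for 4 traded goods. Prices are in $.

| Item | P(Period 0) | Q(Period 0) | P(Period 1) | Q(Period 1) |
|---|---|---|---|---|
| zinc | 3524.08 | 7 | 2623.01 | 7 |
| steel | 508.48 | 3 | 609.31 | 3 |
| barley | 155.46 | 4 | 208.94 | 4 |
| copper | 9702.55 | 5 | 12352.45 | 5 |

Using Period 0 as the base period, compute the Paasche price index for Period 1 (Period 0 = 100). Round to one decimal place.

Paasche price index uses current-period quantities as weights.
ΣP(Period 1)·Q(Period 1) = 2623.01×7 + 609.31×3 + 208.94×4 + 12352.45×5 = 18361.07 + 1827.93 + 835.76 + 61762.25 = 82787.01
ΣP(Period 0)·Q(Period 1) = 3524.08×7 + 508.48×3 + 155.46×4 + 9702.55×5 = 24668.56 + 1525.44 + 621.84 + 48512.75 = 75328.59
Index = 82787.01 / 75328.59 × 100 = 109.9012

109.9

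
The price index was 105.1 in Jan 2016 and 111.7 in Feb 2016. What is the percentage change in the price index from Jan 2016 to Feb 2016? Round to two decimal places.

Change = (111.7 − 105.1) / 105.1 × 100
       = 6.6 / 105.1 × 100 = 6.2797%

6.28%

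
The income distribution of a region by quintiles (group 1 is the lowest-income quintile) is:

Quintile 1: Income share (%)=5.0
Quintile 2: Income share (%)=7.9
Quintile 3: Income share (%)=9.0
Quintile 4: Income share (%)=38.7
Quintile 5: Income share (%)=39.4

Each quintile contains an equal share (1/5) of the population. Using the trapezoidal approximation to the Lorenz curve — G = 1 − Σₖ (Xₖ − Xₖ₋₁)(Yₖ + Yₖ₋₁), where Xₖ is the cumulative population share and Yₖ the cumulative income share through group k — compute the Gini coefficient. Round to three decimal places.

0.398

Cumulative income shares Yₖ: 0.0500, 0.1290, 0.2190, 0.6060, 1.0000
Σ (Xₖ−Xₖ₋₁)(Yₖ+Yₖ₋₁) = (1/5)(0.0500+0.0000) + (1/5)(0.1290+0.0500) + (1/5)(0.2190+0.1290) + (1/5)(0.6060+0.2190) + (1/5)(1.0000+0.6060)
  = 0.0100 + 0.0358 + 0.0696 + 0.1650 + 0.3212 = 0.6016
G = 1 − 0.6016 = 0.3984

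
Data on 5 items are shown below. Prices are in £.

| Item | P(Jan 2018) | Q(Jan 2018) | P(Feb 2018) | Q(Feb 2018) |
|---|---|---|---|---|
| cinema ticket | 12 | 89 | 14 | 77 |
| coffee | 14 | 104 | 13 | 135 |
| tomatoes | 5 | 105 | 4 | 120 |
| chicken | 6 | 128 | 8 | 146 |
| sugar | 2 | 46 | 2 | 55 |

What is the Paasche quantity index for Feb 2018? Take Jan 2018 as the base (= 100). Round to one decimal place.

111.1

Paasche quantity index uses current-period prices as weights.
ΣP(Feb 2018)·Q(Feb 2018) = 14×77 + 13×135 + 4×120 + 8×146 + 2×55 = 1078 + 1755 + 480 + 1168 + 110 = 4591
ΣP(Feb 2018)·Q(Jan 2018) = 14×89 + 13×104 + 4×105 + 8×128 + 2×46 = 1246 + 1352 + 420 + 1024 + 92 = 4134
Index = 4591 / 4134 × 100 = 111.0547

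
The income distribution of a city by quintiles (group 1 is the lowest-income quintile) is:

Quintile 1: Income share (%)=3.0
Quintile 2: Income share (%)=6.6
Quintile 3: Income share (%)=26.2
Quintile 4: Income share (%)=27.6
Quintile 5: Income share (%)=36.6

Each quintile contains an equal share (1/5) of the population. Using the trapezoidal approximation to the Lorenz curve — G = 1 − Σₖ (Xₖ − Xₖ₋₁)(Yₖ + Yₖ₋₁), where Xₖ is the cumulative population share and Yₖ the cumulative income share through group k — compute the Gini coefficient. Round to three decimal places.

0.353

Cumulative income shares Yₖ: 0.0300, 0.0960, 0.3580, 0.6340, 1.0000
Σ (Xₖ−Xₖ₋₁)(Yₖ+Yₖ₋₁) = (1/5)(0.0300+0.0000) + (1/5)(0.0960+0.0300) + (1/5)(0.3580+0.0960) + (1/5)(0.6340+0.3580) + (1/5)(1.0000+0.6340)
  = 0.0060 + 0.0252 + 0.0908 + 0.1984 + 0.3268 = 0.6472
G = 1 − 0.6472 = 0.3528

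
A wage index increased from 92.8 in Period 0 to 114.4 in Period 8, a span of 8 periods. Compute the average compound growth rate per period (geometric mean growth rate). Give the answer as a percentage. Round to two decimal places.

Growth factor = (114.4/92.8)^(1/8) = (1.232759)^(1/8) = 1.026502
Growth rate = 1.026502 − 1 = 0.026502 = 2.6502%

2.65%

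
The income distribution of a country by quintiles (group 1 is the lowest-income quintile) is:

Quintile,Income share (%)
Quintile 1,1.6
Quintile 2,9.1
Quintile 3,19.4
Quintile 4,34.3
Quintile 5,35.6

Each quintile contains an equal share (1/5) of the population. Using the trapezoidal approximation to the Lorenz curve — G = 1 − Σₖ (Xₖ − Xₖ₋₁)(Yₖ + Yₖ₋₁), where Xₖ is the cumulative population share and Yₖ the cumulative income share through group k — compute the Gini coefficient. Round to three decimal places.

Cumulative income shares Yₖ: 0.0160, 0.1070, 0.3010, 0.6440, 1.0000
Σ (Xₖ−Xₖ₋₁)(Yₖ+Yₖ₋₁) = (1/5)(0.0160+0.0000) + (1/5)(0.1070+0.0160) + (1/5)(0.3010+0.1070) + (1/5)(0.6440+0.3010) + (1/5)(1.0000+0.6440)
  = 0.0032 + 0.0246 + 0.0816 + 0.1890 + 0.3288 = 0.6272
G = 1 − 0.6272 = 0.3728

0.373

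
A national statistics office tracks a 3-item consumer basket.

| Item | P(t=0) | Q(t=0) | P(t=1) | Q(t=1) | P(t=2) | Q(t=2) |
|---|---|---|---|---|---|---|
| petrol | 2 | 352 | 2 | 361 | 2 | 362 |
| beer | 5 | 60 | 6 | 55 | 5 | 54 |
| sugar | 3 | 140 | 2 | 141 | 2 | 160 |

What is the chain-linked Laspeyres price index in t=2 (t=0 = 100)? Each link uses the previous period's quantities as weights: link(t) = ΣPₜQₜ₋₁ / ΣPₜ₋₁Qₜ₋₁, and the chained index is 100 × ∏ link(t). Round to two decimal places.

Link t=0→t=1:
ΣP(t=1)Q(t=0) = 2×352 + 6×60 + 2×140 = 704 + 360 + 280 = 1344
ΣP(t=0)Q(t=0) = 2×352 + 5×60 + 3×140 = 704 + 300 + 420 = 1424
link = 1344/1424 = 0.943820
Link t=1→t=2:
ΣP(t=2)Q(t=1) = 2×361 + 5×55 + 2×141 = 722 + 275 + 282 = 1279
ΣP(t=1)Q(t=1) = 2×361 + 6×55 + 2×141 = 722 + 330 + 282 = 1334
link = 1279/1334 = 0.958771
Chained index = 100 × 0.943820 × 0.958771 = 90.4907

90.49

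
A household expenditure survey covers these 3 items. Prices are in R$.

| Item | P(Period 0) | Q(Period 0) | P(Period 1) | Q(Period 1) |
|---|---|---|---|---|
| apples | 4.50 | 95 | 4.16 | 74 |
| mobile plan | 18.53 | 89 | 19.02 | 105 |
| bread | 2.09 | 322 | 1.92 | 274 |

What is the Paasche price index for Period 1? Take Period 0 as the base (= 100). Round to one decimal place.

99.3

Paasche price index uses current-period quantities as weights.
ΣP(Period 1)·Q(Period 1) = 4.16×74 + 19.02×105 + 1.92×274 = 307.84 + 1997.1 + 526.08 = 2831.02
ΣP(Period 0)·Q(Period 1) = 4.50×74 + 18.53×105 + 2.09×274 = 333 + 1945.65 + 572.66 = 2851.31
Index = 2831.02 / 2851.31 × 100 = 99.2884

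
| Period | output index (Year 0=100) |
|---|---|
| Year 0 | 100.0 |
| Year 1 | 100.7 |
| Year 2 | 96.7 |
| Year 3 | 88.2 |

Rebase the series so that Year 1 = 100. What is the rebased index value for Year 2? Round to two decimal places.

Rebased(Year 2) = 96.7 / 100.7 × 100 = 96.0278

96.03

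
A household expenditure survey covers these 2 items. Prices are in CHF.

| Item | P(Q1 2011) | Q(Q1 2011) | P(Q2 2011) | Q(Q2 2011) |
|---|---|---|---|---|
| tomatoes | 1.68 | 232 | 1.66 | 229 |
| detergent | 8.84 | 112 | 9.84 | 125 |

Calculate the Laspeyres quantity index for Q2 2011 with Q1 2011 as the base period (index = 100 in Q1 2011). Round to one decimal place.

Laspeyres quantity index uses base-period prices as weights.
ΣP(Q1 2011)·Q(Q2 2011) = 1.68×229 + 8.84×125 = 384.72 + 1105 = 1489.72
ΣP(Q1 2011)·Q(Q1 2011) = 1.68×232 + 8.84×112 = 389.76 + 990.08 = 1379.84
Index = 1489.72 / 1379.84 × 100 = 107.9632

108.0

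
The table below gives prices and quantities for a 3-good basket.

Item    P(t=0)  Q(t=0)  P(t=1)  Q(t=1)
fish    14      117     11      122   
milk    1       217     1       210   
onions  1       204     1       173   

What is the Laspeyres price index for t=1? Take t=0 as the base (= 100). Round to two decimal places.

Laspeyres price index uses base-period quantities as weights.
ΣP(t=1)·Q(t=0) = 11×117 + 1×217 + 1×204 = 1287 + 217 + 204 = 1708
ΣP(t=0)·Q(t=0) = 14×117 + 1×217 + 1×204 = 1638 + 217 + 204 = 2059
Index = 1708 / 2059 × 100 = 82.9529

82.95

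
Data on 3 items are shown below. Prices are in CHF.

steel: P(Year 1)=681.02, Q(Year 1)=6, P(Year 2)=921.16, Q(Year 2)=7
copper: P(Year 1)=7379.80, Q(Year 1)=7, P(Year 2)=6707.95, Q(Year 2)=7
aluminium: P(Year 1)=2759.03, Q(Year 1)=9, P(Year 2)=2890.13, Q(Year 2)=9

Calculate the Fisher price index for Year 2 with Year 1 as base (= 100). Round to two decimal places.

97.57

Laspeyres component (base-period weights):
ΣP(Year 2)Q(Year 1) = 921.16×6 + 6707.95×7 + 2890.13×9 = 5526.96 + 46955.65 + 26011.17 = 78493.78
ΣP(Year 1)Q(Year 1) = 681.02×6 + 7379.80×7 + 2759.03×9 = 4086.12 + 51658.6 + 24831.27 = 80575.99
L = 78493.78 / 80575.99 × 100 = 97.4158
Paasche component (current-period weights):
ΣP(Year 2)Q(Year 2) = 921.16×7 + 6707.95×7 + 2890.13×9 = 6448.12 + 46955.65 + 26011.17 = 79414.94
ΣP(Year 1)Q(Year 2) = 681.02×7 + 7379.80×7 + 2759.03×9 = 4767.14 + 51658.6 + 24831.27 = 81257.01
P = 79414.94 / 81257.01 × 100 = 97.7330
Fisher = √(L × P) = √(97.4158 × 97.7330) = 97.5743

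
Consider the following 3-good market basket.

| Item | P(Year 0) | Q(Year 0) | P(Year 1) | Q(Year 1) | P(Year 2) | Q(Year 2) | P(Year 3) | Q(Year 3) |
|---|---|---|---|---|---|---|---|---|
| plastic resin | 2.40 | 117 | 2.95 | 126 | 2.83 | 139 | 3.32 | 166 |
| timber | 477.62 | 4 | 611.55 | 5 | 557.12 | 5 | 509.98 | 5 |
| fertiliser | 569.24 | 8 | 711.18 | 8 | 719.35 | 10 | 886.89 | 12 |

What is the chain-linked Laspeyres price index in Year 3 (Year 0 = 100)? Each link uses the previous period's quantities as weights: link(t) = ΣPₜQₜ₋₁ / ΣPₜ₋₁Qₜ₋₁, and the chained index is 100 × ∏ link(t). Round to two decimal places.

140.50

Link Year 0→Year 1:
ΣP(Year 1)Q(Year 0) = 2.95×117 + 611.55×4 + 711.18×8 = 345.15 + 2446.2 + 5689.44 = 8480.79
ΣP(Year 0)Q(Year 0) = 2.40×117 + 477.62×4 + 569.24×8 = 280.8 + 1910.48 + 4553.92 = 6745.2
link = 8480.79/6745.2 = 1.257307
Link Year 1→Year 2:
ΣP(Year 2)Q(Year 1) = 2.83×126 + 557.12×5 + 719.35×8 = 356.58 + 2785.6 + 5754.8 = 8896.98
ΣP(Year 1)Q(Year 1) = 2.95×126 + 611.55×5 + 711.18×8 = 371.7 + 3057.75 + 5689.44 = 9118.89
link = 8896.98/9118.89 = 0.975665
Link Year 2→Year 3:
ΣP(Year 3)Q(Year 2) = 3.32×139 + 509.98×5 + 886.89×10 = 461.48 + 2549.9 + 8868.9 = 11880.28
ΣP(Year 2)Q(Year 2) = 2.83×139 + 557.12×5 + 719.35×10 = 393.37 + 2785.6 + 7193.5 = 10372.47
link = 11880.28/10372.47 = 1.145367
Chained index = 100 × 1.257307 × 0.975665 × 1.145367 = 140.5033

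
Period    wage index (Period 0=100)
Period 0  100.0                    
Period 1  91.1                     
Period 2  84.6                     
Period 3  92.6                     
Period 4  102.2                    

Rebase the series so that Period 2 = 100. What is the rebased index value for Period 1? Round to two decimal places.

107.68

Rebased(Period 1) = 91.1 / 84.6 × 100 = 107.6832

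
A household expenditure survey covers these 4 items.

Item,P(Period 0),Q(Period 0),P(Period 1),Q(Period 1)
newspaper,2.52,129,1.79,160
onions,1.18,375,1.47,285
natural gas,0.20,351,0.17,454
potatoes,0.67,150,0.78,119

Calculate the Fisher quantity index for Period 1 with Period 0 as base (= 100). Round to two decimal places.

94.10

Laspeyres component (base-period weights):
ΣP(Period 0)Q(Period 1) = 2.52×160 + 1.18×285 + 0.20×454 + 0.67×119 = 403.2 + 336.3 + 90.8 + 79.73 = 910.03
ΣP(Period 0)Q(Period 0) = 2.52×129 + 1.18×375 + 0.20×351 + 0.67×150 = 325.08 + 442.5 + 70.2 + 100.5 = 938.28
L = 910.03 / 938.28 × 100 = 96.9892
Paasche component (current-period weights):
ΣP(Period 1)Q(Period 1) = 1.79×160 + 1.47×285 + 0.17×454 + 0.78×119 = 286.4 + 418.95 + 77.18 + 92.82 = 875.35
ΣP(Period 1)Q(Period 0) = 1.79×129 + 1.47×375 + 0.17×351 + 0.78×150 = 230.91 + 551.25 + 59.67 + 117 = 958.83
P = 875.35 / 958.83 × 100 = 91.2936
Fisher = √(L × P) = √(96.9892 × 91.2936) = 94.0983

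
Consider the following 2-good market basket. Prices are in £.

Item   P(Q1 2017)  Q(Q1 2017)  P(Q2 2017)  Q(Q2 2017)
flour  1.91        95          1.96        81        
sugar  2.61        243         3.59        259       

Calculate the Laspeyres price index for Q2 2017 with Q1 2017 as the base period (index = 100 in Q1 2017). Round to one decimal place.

Laspeyres price index uses base-period quantities as weights.
ΣP(Q2 2017)·Q(Q1 2017) = 1.96×95 + 3.59×243 = 186.2 + 872.37 = 1058.57
ΣP(Q1 2017)·Q(Q1 2017) = 1.91×95 + 2.61×243 = 181.45 + 634.23 = 815.68
Index = 1058.57 / 815.68 × 100 = 129.7776

129.8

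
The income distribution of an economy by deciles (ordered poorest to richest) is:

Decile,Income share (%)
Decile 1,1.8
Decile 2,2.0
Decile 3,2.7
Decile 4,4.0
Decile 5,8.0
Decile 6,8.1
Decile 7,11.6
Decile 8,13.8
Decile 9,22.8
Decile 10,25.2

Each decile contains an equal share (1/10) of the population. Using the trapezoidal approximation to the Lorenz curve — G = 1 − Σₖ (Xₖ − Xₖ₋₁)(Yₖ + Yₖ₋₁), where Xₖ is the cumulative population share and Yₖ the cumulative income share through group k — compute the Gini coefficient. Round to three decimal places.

0.435

Cumulative income shares Yₖ: 0.0180, 0.0380, 0.0650, 0.1050, 0.1850, 0.2660, 0.3820, 0.5200, 0.7480, 1.0000
Σ (Xₖ−Xₖ₋₁)(Yₖ+Yₖ₋₁) = (1/10)(0.0180+0.0000) + (1/10)(0.0380+0.0180) + (1/10)(0.0650+0.0380) + (1/10)(0.1050+0.0650) + (1/10)(0.1850+0.1050) + (1/10)(0.2660+0.1850) + (1/10)(0.3820+0.2660) + (1/10)(0.5200+0.3820) + (1/10)(0.7480+0.5200) + (1/10)(1.0000+0.7480)
  = 0.0018 + 0.0056 + 0.0103 + 0.0170 + 0.0290 + 0.0451 + 0.0648 + 0.0902 + 0.1268 + 0.1748 = 0.5654
G = 1 − 0.5654 = 0.4346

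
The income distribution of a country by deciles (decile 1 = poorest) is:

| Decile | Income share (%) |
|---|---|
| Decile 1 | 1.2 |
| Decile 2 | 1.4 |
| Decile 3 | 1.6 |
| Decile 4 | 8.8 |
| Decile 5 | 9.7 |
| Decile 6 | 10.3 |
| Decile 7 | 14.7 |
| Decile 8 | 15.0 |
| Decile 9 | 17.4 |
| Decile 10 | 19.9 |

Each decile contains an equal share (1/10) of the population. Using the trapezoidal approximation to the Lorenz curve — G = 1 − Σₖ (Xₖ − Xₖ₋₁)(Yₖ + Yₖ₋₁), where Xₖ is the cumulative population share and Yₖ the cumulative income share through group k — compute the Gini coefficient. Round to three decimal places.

Cumulative income shares Yₖ: 0.0120, 0.0260, 0.0420, 0.1300, 0.2270, 0.3300, 0.4770, 0.6270, 0.8010, 1.0000
Σ (Xₖ−Xₖ₋₁)(Yₖ+Yₖ₋₁) = (1/10)(0.0120+0.0000) + (1/10)(0.0260+0.0120) + (1/10)(0.0420+0.0260) + (1/10)(0.1300+0.0420) + (1/10)(0.2270+0.1300) + (1/10)(0.3300+0.2270) + (1/10)(0.4770+0.3300) + (1/10)(0.6270+0.4770) + (1/10)(0.8010+0.6270) + (1/10)(1.0000+0.8010)
  = 0.0012 + 0.0038 + 0.0068 + 0.0172 + 0.0357 + 0.0557 + 0.0807 + 0.1104 + 0.1428 + 0.1801 = 0.6344
G = 1 − 0.6344 = 0.3656

0.366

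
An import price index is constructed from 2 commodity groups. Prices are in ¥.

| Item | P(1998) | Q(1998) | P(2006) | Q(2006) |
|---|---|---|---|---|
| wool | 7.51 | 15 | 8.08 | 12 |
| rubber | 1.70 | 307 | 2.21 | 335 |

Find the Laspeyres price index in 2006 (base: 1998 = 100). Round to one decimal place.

Laspeyres price index uses base-period quantities as weights.
ΣP(2006)·Q(1998) = 8.08×15 + 2.21×307 = 121.2 + 678.47 = 799.67
ΣP(1998)·Q(1998) = 7.51×15 + 1.70×307 = 112.65 + 521.9 = 634.55
Index = 799.67 / 634.55 × 100 = 126.0216

126.0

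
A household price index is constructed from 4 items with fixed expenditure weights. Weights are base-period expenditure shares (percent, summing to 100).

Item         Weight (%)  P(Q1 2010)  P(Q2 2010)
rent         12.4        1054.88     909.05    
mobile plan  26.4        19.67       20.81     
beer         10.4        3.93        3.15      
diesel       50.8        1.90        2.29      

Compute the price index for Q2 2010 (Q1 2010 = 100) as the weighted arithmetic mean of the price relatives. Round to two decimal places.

rent: 12.4 × (909.05/1054.88) = 12.4 × 0.861757 = 10.6858
mobile plan: 26.4 × (20.81/19.67) = 26.4 × 1.057956 = 27.9300
beer: 10.4 × (3.15/3.93) = 10.4 × 0.801527 = 8.3359
diesel: 50.8 × (2.29/1.90) = 50.8 × 1.205263 = 61.2274
Index = Σ wᵢ·(p₁ᵢ/p₀ᵢ) = 10.6858 + 27.9300 + 8.3359 + 61.2274 = 108.1791

108.18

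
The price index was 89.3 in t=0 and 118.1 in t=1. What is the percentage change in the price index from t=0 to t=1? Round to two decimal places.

Change = (118.1 − 89.3) / 89.3 × 100
       = 28.8 / 89.3 × 100 = 32.2508%

32.25%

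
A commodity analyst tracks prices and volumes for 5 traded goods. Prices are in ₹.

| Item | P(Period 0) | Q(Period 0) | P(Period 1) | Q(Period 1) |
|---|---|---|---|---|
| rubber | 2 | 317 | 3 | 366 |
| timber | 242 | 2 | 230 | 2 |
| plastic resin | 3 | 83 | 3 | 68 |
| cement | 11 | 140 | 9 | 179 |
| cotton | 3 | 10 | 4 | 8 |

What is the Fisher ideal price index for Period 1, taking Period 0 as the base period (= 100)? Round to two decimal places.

Laspeyres component (base-period weights):
ΣP(Period 1)Q(Period 0) = 3×317 + 230×2 + 3×83 + 9×140 + 4×10 = 951 + 460 + 249 + 1260 + 40 = 2960
ΣP(Period 0)Q(Period 0) = 2×317 + 242×2 + 3×83 + 11×140 + 3×10 = 634 + 484 + 249 + 1540 + 30 = 2937
L = 2960 / 2937 × 100 = 100.7831
Paasche component (current-period weights):
ΣP(Period 1)Q(Period 1) = 3×366 + 230×2 + 3×68 + 9×179 + 4×8 = 1098 + 460 + 204 + 1611 + 32 = 3405
ΣP(Period 0)Q(Period 1) = 2×366 + 242×2 + 3×68 + 11×179 + 3×8 = 732 + 484 + 204 + 1969 + 24 = 3413
P = 3405 / 3413 × 100 = 99.7656
Fisher = √(L × P) = √(100.7831 × 99.7656) = 100.2731

100.27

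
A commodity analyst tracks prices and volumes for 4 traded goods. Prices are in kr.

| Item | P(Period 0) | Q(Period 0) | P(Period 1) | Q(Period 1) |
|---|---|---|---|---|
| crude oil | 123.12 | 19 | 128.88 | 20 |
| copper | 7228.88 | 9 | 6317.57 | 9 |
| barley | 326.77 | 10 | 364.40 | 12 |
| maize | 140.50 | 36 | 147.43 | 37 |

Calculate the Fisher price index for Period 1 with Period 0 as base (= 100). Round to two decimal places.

90.26

Laspeyres component (base-period weights):
ΣP(Period 1)Q(Period 0) = 128.88×19 + 6317.57×9 + 364.40×10 + 147.43×36 = 2448.72 + 56858.13 + 3644 + 5307.48 = 68258.33
ΣP(Period 0)Q(Period 0) = 123.12×19 + 7228.88×9 + 326.77×10 + 140.50×36 = 2339.28 + 65059.92 + 3267.7 + 5058 = 75724.9
L = 68258.33 / 75724.9 × 100 = 90.1399
Paasche component (current-period weights):
ΣP(Period 1)Q(Period 1) = 128.88×20 + 6317.57×9 + 364.40×12 + 147.43×37 = 2577.6 + 56858.13 + 4372.8 + 5454.91 = 69263.44
ΣP(Period 0)Q(Period 1) = 123.12×20 + 7228.88×9 + 326.77×12 + 140.50×37 = 2462.4 + 65059.92 + 3921.24 + 5198.5 = 76642.06
P = 69263.44 / 76642.06 × 100 = 90.3726
Fisher = √(L × P) = √(90.1399 × 90.3726) = 90.2562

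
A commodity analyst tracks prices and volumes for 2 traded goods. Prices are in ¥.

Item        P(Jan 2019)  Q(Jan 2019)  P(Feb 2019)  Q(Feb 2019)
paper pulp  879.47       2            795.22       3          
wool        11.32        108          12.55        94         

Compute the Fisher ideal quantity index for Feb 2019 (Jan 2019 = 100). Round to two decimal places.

Laspeyres component (base-period weights):
ΣP(Jan 2019)Q(Feb 2019) = 879.47×3 + 11.32×94 = 2638.41 + 1064.08 = 3702.49
ΣP(Jan 2019)Q(Jan 2019) = 879.47×2 + 11.32×108 = 1758.94 + 1222.56 = 2981.5
L = 3702.49 / 2981.5 × 100 = 124.1821
Paasche component (current-period weights):
ΣP(Feb 2019)Q(Feb 2019) = 795.22×3 + 12.55×94 = 2385.66 + 1179.7 = 3565.36
ΣP(Feb 2019)Q(Jan 2019) = 795.22×2 + 12.55×108 = 1590.44 + 1355.4 = 2945.84
P = 3565.36 / 2945.84 × 100 = 121.0303
Fisher = √(L × P) = √(124.1821 × 121.0303) = 122.5961

122.60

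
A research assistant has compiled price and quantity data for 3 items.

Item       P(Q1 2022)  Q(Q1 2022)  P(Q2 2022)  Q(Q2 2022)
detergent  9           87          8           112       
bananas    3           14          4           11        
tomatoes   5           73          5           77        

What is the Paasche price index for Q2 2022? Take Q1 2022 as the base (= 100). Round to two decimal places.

Paasche price index uses current-period quantities as weights.
ΣP(Q2 2022)·Q(Q2 2022) = 8×112 + 4×11 + 5×77 = 896 + 44 + 385 = 1325
ΣP(Q1 2022)·Q(Q2 2022) = 9×112 + 3×11 + 5×77 = 1008 + 33 + 385 = 1426
Index = 1325 / 1426 × 100 = 92.9173

92.92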